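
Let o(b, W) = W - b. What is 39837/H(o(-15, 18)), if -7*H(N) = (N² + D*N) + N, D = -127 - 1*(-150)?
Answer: -92953/627 ≈ -148.25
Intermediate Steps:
D = 23 (D = -127 + 150 = 23)
H(N) = -24*N/7 - N²/7 (H(N) = -((N² + 23*N) + N)/7 = -(N² + 24*N)/7 = -24*N/7 - N²/7)
39837/H(o(-15, 18)) = 39837/((-(18 - 1*(-15))*(24 + (18 - 1*(-15)))/7)) = 39837/((-(18 + 15)*(24 + (18 + 15))/7)) = 39837/((-⅐*33*(24 + 33))) = 39837/((-⅐*33*57)) = 39837/(-1881/7) = 39837*(-7/1881) = -92953/627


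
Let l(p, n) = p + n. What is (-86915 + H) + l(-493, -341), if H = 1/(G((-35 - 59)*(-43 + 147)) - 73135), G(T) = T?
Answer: -7275357340/82911 ≈ -87749.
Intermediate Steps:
H = -1/82911 (H = 1/((-35 - 59)*(-43 + 147) - 73135) = 1/(-94*104 - 73135) = 1/(-9776 - 73135) = 1/(-82911) = -1/82911 ≈ -1.2061e-5)
l(p, n) = n + p
(-86915 + H) + l(-493, -341) = (-86915 - 1/82911) + (-341 - 493) = -7206209566/82911 - 834 = -7275357340/82911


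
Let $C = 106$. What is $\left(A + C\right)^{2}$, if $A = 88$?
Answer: $37636$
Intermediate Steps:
$\left(A + C\right)^{2} = \left(88 + 106\right)^{2} = 194^{2} = 37636$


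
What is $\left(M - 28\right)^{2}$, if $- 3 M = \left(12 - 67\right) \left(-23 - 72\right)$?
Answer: $\frac{28185481}{9} \approx 3.1317 \cdot 10^{6}$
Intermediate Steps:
$M = - \frac{5225}{3}$ ($M = - \frac{\left(12 - 67\right) \left(-23 - 72\right)}{3} = - \frac{\left(-55\right) \left(-95\right)}{3} = \left(- \frac{1}{3}\right) 5225 = - \frac{5225}{3} \approx -1741.7$)
$\left(M - 28\right)^{2} = \left(- \frac{5225}{3} - 28\right)^{2} = \left(- \frac{5309}{3}\right)^{2} = \frac{28185481}{9}$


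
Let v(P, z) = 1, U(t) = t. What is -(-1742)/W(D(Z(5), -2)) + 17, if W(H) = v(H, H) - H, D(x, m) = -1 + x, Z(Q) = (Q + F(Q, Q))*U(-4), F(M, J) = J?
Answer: 1228/21 ≈ 58.476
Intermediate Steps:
Z(Q) = -8*Q (Z(Q) = (Q + Q)*(-4) = (2*Q)*(-4) = -8*Q)
W(H) = 1 - H
-(-1742)/W(D(Z(5), -2)) + 17 = -(-1742)/(1 - (-1 - 8*5)) + 17 = -(-1742)/(1 - (-1 - 40)) + 17 = -(-1742)/(1 - 1*(-41)) + 17 = -(-1742)/(1 + 41) + 17 = -(-1742)/42 + 17 = -13*(-67/21) + 17 = 871/21 + 17 = 1228/21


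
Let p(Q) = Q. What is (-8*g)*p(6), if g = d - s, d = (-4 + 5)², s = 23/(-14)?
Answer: -888/7 ≈ -126.86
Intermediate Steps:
s = -23/14 (s = 23*(-1/14) = -23/14 ≈ -1.6429)
d = 1 (d = 1² = 1)
g = 37/14 (g = 1 - 1*(-23/14) = 1 + 23/14 = 37/14 ≈ 2.6429)
(-8*g)*p(6) = -8*37/14*6 = -148/7*6 = -888/7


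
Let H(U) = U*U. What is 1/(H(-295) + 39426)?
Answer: 1/126451 ≈ 7.9082e-6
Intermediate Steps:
H(U) = U**2
1/(H(-295) + 39426) = 1/((-295)**2 + 39426) = 1/(87025 + 39426) = 1/126451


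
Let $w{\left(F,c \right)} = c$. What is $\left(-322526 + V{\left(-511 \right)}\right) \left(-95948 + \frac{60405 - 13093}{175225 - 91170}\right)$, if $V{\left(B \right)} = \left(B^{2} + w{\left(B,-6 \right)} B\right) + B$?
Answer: $\frac{94923423715560}{16811} \approx 5.6465 \cdot 10^{9}$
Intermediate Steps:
$V{\left(B \right)} = B^{2} - 5 B$ ($V{\left(B \right)} = \left(B^{2} - 6 B\right) + B = B^{2} - 5 B$)
$\left(-322526 + V{\left(-511 \right)}\right) \left(-95948 + \frac{60405 - 13093}{175225 - 91170}\right) = \left(-322526 - 511 \left(-5 - 511\right)\right) \left(-95948 + \frac{60405 - 13093}{175225 - 91170}\right) = \left(-322526 - -263676\right) \left(-95948 + \frac{47312}{84055}\right) = \left(-322526 + 263676\right) \left(-95948 + 47312 \cdot \frac{1}{84055}\right) = - 58850 \left(-95948 + \frac{47312}{84055}\right) = \left(-58850\right) \left(- \frac{8064861828}{84055}\right) = \frac{94923423715560}{16811}$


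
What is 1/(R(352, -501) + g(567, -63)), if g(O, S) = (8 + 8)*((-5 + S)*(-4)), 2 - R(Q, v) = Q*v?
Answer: 1/180706 ≈ 5.5339e-6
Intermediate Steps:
R(Q, v) = 2 - Q*v
g(O, S) = 320 - 64*S (g(O, S) = 16*(20 - 4*S) = 320 - 64*S)
1/(R(352, -501) + g(567, -63)) = 1/((2 - 1*352*(-501)) + (320 - 64*(-63))) = 1/((2 + 176352) + (320 + 4032)) = 1/(176354 + 4352) = 1/180706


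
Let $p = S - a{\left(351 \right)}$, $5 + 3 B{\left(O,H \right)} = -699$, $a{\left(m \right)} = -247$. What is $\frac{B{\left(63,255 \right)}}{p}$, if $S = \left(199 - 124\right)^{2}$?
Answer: $- \frac{44}{1101} \approx -0.039964$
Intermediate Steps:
$B{\left(O,H \right)} = - \frac{704}{3}$ ($B{\left(O,H \right)} = - \frac{5}{3} + \frac{1}{3} \left(-699\right) = - \frac{5}{3} - 233 = - \frac{704}{3}$)
$S = 5625$ ($S = \left(199 - 124\right)^{2} = 75^{2} = 5625$)
$p = 5872$ ($p = 5625 - -247 = 5625 + 247 = 5872$)
$\frac{B{\left(63,255 \right)}}{p} = - \frac{704}{3 \cdot 5872} = \left(- \frac{704}{3}\right) \frac{1}{5872} = - \frac{44}{1101}$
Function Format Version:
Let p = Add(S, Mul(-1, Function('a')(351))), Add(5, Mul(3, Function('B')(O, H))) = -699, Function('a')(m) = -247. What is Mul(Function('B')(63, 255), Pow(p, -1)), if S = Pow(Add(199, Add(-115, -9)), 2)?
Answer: Rational(-44, 1101) ≈ -0.039964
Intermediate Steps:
Function('B')(O, H) = Rational(-704, 3) (Function('B')(O, H) = Add(Rational(-5, 3), Mul(Rational(1, 3), -699)) = Add(Rational(-5, 3), -233) = Rational(-704, 3))
S = 5625 (S = Pow(Add(199, -124), 2) = Pow(75, 2) = 5625)
p = 5872 (p = Add(5625, Mul(-1, -247)) = Add(5625, 247) = 5872)
Mul(Function('B')(63, 255), Pow(p, -1)) = Mul(Rational(-704, 3), Pow(5872, -1)) = Mul(Rational(-704, 3), Rational(1, 5872)) = Rational(-44, 1101)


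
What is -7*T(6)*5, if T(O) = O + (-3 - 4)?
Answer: 35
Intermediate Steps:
T(O) = -7 + O (T(O) = O - 7 = -7 + O)
-7*T(6)*5 = -7*(-7 + 6)*5 = -7*(-1)*5 = 7*5 = 35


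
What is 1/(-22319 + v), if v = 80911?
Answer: 1/58592 ≈ 1.7067e-5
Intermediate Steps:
1/(-22319 + v) = 1/(-22319 + 80911) = 1/58592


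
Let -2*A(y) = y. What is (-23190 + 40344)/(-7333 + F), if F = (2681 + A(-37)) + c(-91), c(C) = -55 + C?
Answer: -34308/9559 ≈ -3.5891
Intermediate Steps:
A(y) = -y/2
F = 5107/2 (F = (2681 - ½*(-37)) + (-55 - 91) = (2681 + 37/2) - 146 = 5399/2 - 146 = 5107/2 ≈ 2553.5)
(-23190 + 40344)/(-7333 + F) = (-23190 + 40344)/(-7333 + 5107/2) = 17154/(-9559/2) = 17154*(-2/9559) = -34308/9559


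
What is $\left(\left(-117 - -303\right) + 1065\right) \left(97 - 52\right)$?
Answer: $56295$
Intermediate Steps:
$\left(\left(-117 - -303\right) + 1065\right) \left(97 - 52\right) = \left(\left(-117 + 303\right) + 1065\right) 45 = \left(186 + 1065\right) 45 = 1251 \cdot 45 = 56295$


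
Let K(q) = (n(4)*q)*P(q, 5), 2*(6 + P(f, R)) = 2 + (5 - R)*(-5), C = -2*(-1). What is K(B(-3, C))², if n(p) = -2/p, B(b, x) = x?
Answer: 25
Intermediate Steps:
C = 2
P(f, R) = -35/2 + 5*R/2 (P(f, R) = -6 + (2 + (5 - R)*(-5))/2 = -6 + (2 + (-25 + 5*R))/2 = -6 + (-23 + 5*R)/2 = -6 + (-23/2 + 5*R/2) = -35/2 + 5*R/2)
K(q) = 5*q/2 (K(q) = ((-2/4)*q)*(-35/2 + (5/2)*5) = ((-2*¼)*q)*(-35/2 + 25/2) = -q/2*(-5) = 5*q/2)
K(B(-3, C))² = ((5/2)*2)² = 5² = 25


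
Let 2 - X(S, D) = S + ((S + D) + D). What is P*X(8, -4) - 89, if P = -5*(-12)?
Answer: -449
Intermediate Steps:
X(S, D) = 2 - 2*D - 2*S (X(S, D) = 2 - (S + ((S + D) + D)) = 2 - (S + ((D + S) + D)) = 2 - (S + (S + 2*D)) = 2 - (2*D + 2*S) = 2 + (-2*D - 2*S) = 2 - 2*D - 2*S)
P = 60
P*X(8, -4) - 89 = 60*(2 - 2*(-4) - 2*8) - 89 = 60*(2 + 8 - 16) - 89 = 60*(-6) - 89 = -360 - 89 = -449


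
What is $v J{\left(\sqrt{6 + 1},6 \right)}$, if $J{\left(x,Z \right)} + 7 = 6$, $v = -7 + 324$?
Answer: $-317$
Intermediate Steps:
$v = 317$
$J{\left(x,Z \right)} = -1$ ($J{\left(x,Z \right)} = -7 + 6 = -1$)
$v J{\left(\sqrt{6 + 1},6 \right)} = 317 \left(-1\right) = -317$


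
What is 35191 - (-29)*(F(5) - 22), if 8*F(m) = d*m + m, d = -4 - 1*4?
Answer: 275409/8 ≈ 34426.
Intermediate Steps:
d = -8 (d = -4 - 4 = -8)
F(m) = -7*m/8 (F(m) = (-8*m + m)/8 = (-7*m)/8 = -7*m/8)
35191 - (-29)*(F(5) - 22) = 35191 - (-29)*(-7/8*5 - 22) = 35191 - (-29)*(-35/8 - 22) = 35191 - (-29)*(-211)/8 = 35191 - 1*6119/8 = 35191 - 6119/8 = 275409/8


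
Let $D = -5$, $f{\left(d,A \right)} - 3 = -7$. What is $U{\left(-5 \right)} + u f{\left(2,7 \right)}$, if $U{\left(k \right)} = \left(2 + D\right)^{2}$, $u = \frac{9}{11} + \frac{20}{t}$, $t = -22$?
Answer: $\frac{103}{11} \approx 9.3636$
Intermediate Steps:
$f{\left(d,A \right)} = -4$ ($f{\left(d,A \right)} = 3 - 7 = -4$)
$u = - \frac{1}{11}$ ($u = \frac{9}{11} + \frac{20}{-22} = 9 \cdot \frac{1}{11} + 20 \left(- \frac{1}{22}\right) = \frac{9}{11} - \frac{10}{11} = - \frac{1}{11} \approx -0.090909$)
$U{\left(k \right)} = 9$ ($U{\left(k \right)} = \left(2 - 5\right)^{2} = \left(-3\right)^{2} = 9$)
$U{\left(-5 \right)} + u f{\left(2,7 \right)} = 9 - - \frac{4}{11} = 9 + \frac{4}{11} = \frac{103}{11}$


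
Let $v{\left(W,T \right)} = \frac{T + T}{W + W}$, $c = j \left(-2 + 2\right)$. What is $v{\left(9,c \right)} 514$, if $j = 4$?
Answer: $0$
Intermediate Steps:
$c = 0$ ($c = 4 \left(-2 + 2\right) = 4 \cdot 0 = 0$)
$v{\left(W,T \right)} = \frac{T}{W}$ ($v{\left(W,T \right)} = \frac{2 T}{2 W} = 2 T \frac{1}{2 W} = \frac{T}{W}$)
$v{\left(9,c \right)} 514 = \frac{0}{9} \cdot 514 = 0 \cdot \frac{1}{9} \cdot 514 = 0 \cdot 514 = 0$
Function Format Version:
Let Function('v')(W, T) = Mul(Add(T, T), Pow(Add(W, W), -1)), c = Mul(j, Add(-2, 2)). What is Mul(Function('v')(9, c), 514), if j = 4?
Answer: 0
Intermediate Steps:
c = 0 (c = Mul(4, Add(-2, 2)) = Mul(4, 0) = 0)
Function('v')(W, T) = Mul(T, Pow(W, -1)) (Function('v')(W, T) = Mul(Mul(2, T), Pow(Mul(2, W), -1)) = Mul(Mul(2, T), Mul(Rational(1, 2), Pow(W, -1))) = Mul(T, Pow(W, -1)))
Mul(Function('v')(9, c), 514) = Mul(Mul(0, Pow(9, -1)), 514) = Mul(Mul(0, Rational(1, 9)), 514) = Mul(0, 514) = 0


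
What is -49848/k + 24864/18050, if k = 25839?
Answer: -42882584/77732325 ≈ -0.55167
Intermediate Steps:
-49848/k + 24864/18050 = -49848/25839 + 24864/18050 = -49848*1/25839 + 24864*(1/18050) = -16616/8613 + 12432/9025 = -42882584/77732325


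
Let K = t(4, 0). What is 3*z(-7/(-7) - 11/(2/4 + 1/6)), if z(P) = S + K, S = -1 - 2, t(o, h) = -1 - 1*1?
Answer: -15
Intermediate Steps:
t(o, h) = -2 (t(o, h) = -1 - 1 = -2)
S = -3
K = -2
z(P) = -5 (z(P) = -3 - 2 = -5)
3*z(-7/(-7) - 11/(2/4 + 1/6)) = 3*(-5) = -15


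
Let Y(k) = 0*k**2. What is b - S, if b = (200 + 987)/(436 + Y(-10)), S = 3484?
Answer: -1517837/436 ≈ -3481.3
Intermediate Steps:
Y(k) = 0
b = 1187/436 (b = (200 + 987)/(436 + 0) = 1187/436 ≈ 2.7225)
b - S = 1187/436 - 1*3484 = 1187/436 - 3484 = -1517837/436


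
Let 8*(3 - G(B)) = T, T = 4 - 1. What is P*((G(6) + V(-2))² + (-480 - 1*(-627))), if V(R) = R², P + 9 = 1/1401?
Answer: -2406749/1401 ≈ -1717.9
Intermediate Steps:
T = 3
G(B) = 21/8 (G(B) = 3 - ⅛*3 = 3 - 3/8 = 21/8)
P = -12608/1401 (P = -9 + 1/1401 = -12608/1401 ≈ -8.9993)
P*((G(6) + V(-2))² + (-480 - 1*(-627))) = -12608*((21/8 + (-2)²)² + (-480 - 1*(-627)))/1401 = -12608*((21/8 + 4)² + (-480 + 627))/1401 = -12608*((53/8)² + 147)/1401 = -12608*(2809/64 + 147)/1401 = -12608/1401*12217/64 = -2406749/1401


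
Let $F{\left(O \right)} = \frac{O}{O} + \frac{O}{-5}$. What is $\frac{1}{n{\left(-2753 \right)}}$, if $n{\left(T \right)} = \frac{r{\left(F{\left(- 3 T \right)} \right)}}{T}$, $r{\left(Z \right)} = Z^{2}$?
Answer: $- \frac{68825}{68128516} \approx -0.0010102$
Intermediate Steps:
$F{\left(O \right)} = 1 - \frac{O}{5}$ ($F{\left(O \right)} = 1 + O \left(- \frac{1}{5}\right) = 1 - \frac{O}{5}$)
$n{\left(T \right)} = \frac{\left(1 + \frac{3 T}{5}\right)^{2}}{T}$ ($n{\left(T \right)} = \frac{\left(1 - \frac{\left(-3\right) T}{5}\right)^{2}}{T} = \frac{\left(1 + \frac{3 T}{5}\right)^{2}}{T}$)
$\frac{1}{n{\left(-2753 \right)}} = \frac{1}{\frac{1}{25} \frac{1}{-2753} \left(5 + 3 \left(-2753\right)\right)^{2}} = \frac{1}{\frac{1}{25} \left(- \frac{1}{2753}\right) \left(5 - 8259\right)^{2}} = \frac{1}{\frac{1}{25} \left(- \frac{1}{2753}\right) \left(-8254\right)^{2}} = \frac{1}{\frac{1}{25} \left(- \frac{1}{2753}\right) 68128516} = \frac{1}{- \frac{68128516}{68825}} = - \frac{68825}{68128516}$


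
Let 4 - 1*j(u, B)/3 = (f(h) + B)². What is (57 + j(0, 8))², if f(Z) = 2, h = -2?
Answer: 53361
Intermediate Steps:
j(u, B) = 12 - 3*(2 + B)²
(57 + j(0, 8))² = (57 + (12 - 3*(2 + 8)²))² = (57 + (12 - 3*10²))² = (57 + (12 - 3*100))² = (57 + (12 - 300))² = (57 - 288)² = (-231)² = 53361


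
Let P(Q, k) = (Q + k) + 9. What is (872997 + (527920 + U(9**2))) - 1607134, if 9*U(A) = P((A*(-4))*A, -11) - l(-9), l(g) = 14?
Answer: -1882213/9 ≈ -2.0913e+5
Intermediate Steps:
P(Q, k) = 9 + Q + k
U(A) = -16/9 - 4*A**2/9 (U(A) = ((9 + (A*(-4))*A - 11) - 1*14)/9 = ((9 + (-4*A)*A - 11) - 14)/9 = ((9 - 4*A**2 - 11) - 14)/9 = ((-2 - 4*A**2) - 14)/9 = (-16 - 4*A**2)/9 = -16/9 - 4*A**2/9)
(872997 + (527920 + U(9**2))) - 1607134 = (872997 + (527920 + (-16/9 - 4*(9**2)**2/9))) - 1607134 = (872997 + (527920 + (-16/9 - 4/9*81**2))) - 1607134 = (872997 + (527920 + (-16/9 - 4/9*6561))) - 1607134 = (872997 + (527920 + (-16/9 - 2916))) - 1607134 = (872997 + (527920 - 26260/9)) - 1607134 = (872997 + 4725020/9) - 1607134 = 12581993/9 - 1607134 = -1882213/9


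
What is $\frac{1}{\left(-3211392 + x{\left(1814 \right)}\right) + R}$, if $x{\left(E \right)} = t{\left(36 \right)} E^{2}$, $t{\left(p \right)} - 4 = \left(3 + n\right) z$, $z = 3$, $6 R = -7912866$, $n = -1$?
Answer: $\frac{1}{28375757} \approx 3.5241 \cdot 10^{-8}$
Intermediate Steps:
$R = -1318811$ ($R = \frac{1}{6} \left(-7912866\right) = -1318811$)
$t{\left(p \right)} = 10$ ($t{\left(p \right)} = 4 + \left(3 - 1\right) 3 = 4 + 2 \cdot 3 = 4 + 6 = 10$)
$x{\left(E \right)} = 10 E^{2}$
$\frac{1}{\left(-3211392 + x{\left(1814 \right)}\right) + R} = \frac{1}{\left(-3211392 + 10 \cdot 1814^{2}\right) - 1318811} = \frac{1}{\left(-3211392 + 10 \cdot 3290596\right) - 1318811} = \frac{1}{\left(-3211392 + 32905960\right) - 1318811} = \frac{1}{29694568 - 1318811} = \frac{1}{28375757}$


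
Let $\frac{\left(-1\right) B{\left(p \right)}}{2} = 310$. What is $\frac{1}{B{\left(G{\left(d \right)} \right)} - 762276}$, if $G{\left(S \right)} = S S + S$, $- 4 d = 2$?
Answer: $- \frac{1}{762896} \approx -1.3108 \cdot 10^{-6}$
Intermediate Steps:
$d = - \frac{1}{2}$ ($d = \left(- \frac{1}{4}\right) 2 = - \frac{1}{2} \approx -0.5$)
$G{\left(S \right)} = S + S^{2}$ ($G{\left(S \right)} = S^{2} + S = S + S^{2}$)
$B{\left(p \right)} = -620$ ($B{\left(p \right)} = \left(-2\right) 310 = -620$)
$\frac{1}{B{\left(G{\left(d \right)} \right)} - 762276} = \frac{1}{-620 - 762276} = \frac{1}{-762896} = - \frac{1}{762896}$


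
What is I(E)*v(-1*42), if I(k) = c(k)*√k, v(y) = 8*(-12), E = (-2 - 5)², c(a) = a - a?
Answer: 0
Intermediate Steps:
c(a) = 0
E = 49 (E = (-7)² = 49)
v(y) = -96
I(k) = 0 (I(k) = 0*√k = 0)
I(E)*v(-1*42) = 0*(-96) = 0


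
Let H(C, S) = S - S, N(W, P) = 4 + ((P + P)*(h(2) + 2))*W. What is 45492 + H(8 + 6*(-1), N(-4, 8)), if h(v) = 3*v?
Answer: 45492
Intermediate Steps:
N(W, P) = 4 + 16*P*W (N(W, P) = 4 + ((P + P)*(3*2 + 2))*W = 4 + ((2*P)*(6 + 2))*W = 4 + ((2*P)*8)*W = 4 + (16*P)*W = 4 + 16*P*W)
H(C, S) = 0
45492 + H(8 + 6*(-1), N(-4, 8)) = 45492 + 0 = 45492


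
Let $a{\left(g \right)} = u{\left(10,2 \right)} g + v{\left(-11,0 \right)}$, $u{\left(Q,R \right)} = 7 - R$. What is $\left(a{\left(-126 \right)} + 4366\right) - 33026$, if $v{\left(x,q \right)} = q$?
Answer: $-29290$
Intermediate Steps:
$a{\left(g \right)} = 5 g$ ($a{\left(g \right)} = \left(7 - 2\right) g + 0 = 5 g + 0 = 5 g$)
$\left(a{\left(-126 \right)} + 4366\right) - 33026 = \left(5 \left(-126\right) + 4366\right) - 33026 = \left(-630 + 4366\right) - 33026 = 3736 - 33026 = -29290$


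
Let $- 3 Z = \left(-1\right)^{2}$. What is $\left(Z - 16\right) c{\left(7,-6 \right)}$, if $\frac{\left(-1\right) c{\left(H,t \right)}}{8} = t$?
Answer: $-784$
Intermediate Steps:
$c{\left(H,t \right)} = - 8 t$
$Z = - \frac{1}{3}$ ($Z = - \frac{\left(-1\right)^{2}}{3} = \left(- \frac{1}{3}\right) 1 = - \frac{1}{3} \approx -0.33333$)
$\left(Z - 16\right) c{\left(7,-6 \right)} = \left(- \frac{1}{3} - 16\right) \left(\left(-8\right) \left(-6\right)\right) = \left(- \frac{49}{3}\right) 48 = -784$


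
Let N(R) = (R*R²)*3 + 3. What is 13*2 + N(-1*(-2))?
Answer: 53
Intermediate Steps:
N(R) = 3 + 3*R³ (N(R) = R³*3 + 3 = 3*R³ + 3 = 3 + 3*R³)
13*2 + N(-1*(-2)) = 13*2 + (3 + 3*(-1*(-2))³) = 26 + (3 + 3*2³) = 26 + (3 + 3*8) = 26 + (3 + 24) = 26 + 27 = 53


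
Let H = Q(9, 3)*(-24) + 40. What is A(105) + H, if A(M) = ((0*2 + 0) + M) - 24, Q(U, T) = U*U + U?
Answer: -2039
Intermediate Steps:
Q(U, T) = U + U**2 (Q(U, T) = U**2 + U = U + U**2)
A(M) = -24 + M (A(M) = ((0 + 0) + M) - 24 = (0 + M) - 24 = M - 24 = -24 + M)
H = -2120 (H = (9*(1 + 9))*(-24) + 40 = (9*10)*(-24) + 40 = 90*(-24) + 40 = -2160 + 40 = -2120)
A(105) + H = (-24 + 105) - 2120 = 81 - 2120 = -2039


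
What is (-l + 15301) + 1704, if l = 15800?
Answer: 1205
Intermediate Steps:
(-l + 15301) + 1704 = (-1*15800 + 15301) + 1704 = (-15800 + 15301) + 1704 = -499 + 1704 = 1205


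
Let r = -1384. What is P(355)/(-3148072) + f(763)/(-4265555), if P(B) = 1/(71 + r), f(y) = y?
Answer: -450542011059/2518760586189640 ≈ -0.00017887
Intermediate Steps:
P(B) = -1/1313 (P(B) = 1/(71 - 1384) = 1/(-1313) = -1/1313)
P(355)/(-3148072) + f(763)/(-4265555) = -1/1313/(-3148072) + 763/(-4265555) = -1/1313*(-1/3148072) + 763*(-1/4265555) = 1/4133418536 - 109/609365 = -450542011059/2518760586189640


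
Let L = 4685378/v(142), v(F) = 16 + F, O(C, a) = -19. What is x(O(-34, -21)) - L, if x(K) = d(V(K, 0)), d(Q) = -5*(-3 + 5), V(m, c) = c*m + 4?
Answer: -2343479/79 ≈ -29664.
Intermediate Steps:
V(m, c) = 4 + c*m
d(Q) = -10 (d(Q) = -5*2 = -10)
x(K) = -10
L = 2342689/79 (L = 4685378/(16 + 142) = 4685378/158 = 4685378*(1/158) = 2342689/79 ≈ 29654.)
x(O(-34, -21)) - L = -10 - 1*2342689/79 = -10 - 2342689/79 = -2343479/79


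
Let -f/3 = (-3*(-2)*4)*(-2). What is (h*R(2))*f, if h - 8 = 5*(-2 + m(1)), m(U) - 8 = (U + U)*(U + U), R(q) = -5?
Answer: -41760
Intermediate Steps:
m(U) = 8 + 4*U² (m(U) = 8 + (U + U)*(U + U) = 8 + (2*U)*(2*U) = 8 + 4*U²)
h = 58 (h = 8 + 5*(-2 + (8 + 4*1²)) = 8 + 5*(-2 + (8 + 4*1)) = 8 + 5*(-2 + (8 + 4)) = 8 + 5*(-2 + 12) = 8 + 5*10 = 8 + 50 = 58)
f = 144 (f = -3*-3*(-2)*4*(-2) = -3*6*4*(-2) = -72*(-2) = -3*(-48) = 144)
(h*R(2))*f = (58*(-5))*144 = -290*144 = -41760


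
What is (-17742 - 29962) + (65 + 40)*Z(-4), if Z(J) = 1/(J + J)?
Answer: -381737/8 ≈ -47717.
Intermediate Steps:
Z(J) = 1/(2*J)
(-17742 - 29962) + (65 + 40)*Z(-4) = (-17742 - 29962) + (65 + 40)*((1/2)/(-4)) = -47704 + 105*((1/2)*(-1/4)) = -47704 + 105*(-1/8) = -47704 - 105/8 = -381737/8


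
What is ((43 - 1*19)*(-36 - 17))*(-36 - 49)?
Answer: 108120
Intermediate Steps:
((43 - 1*19)*(-36 - 17))*(-36 - 49) = ((43 - 19)*(-53))*(-85) = (24*(-53))*(-85) = -1272*(-85) = 108120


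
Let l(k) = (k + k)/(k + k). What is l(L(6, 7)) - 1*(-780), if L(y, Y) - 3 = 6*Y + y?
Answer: 781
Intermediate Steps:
L(y, Y) = 3 + y + 6*Y (L(y, Y) = 3 + (6*Y + y) = 3 + (y + 6*Y) = 3 + y + 6*Y)
l(k) = 1 (l(k) = (2*k)/((2*k)) = (2*k)*(1/(2*k)) = 1)
l(L(6, 7)) - 1*(-780) = 1 - 1*(-780) = 1 + 780 = 781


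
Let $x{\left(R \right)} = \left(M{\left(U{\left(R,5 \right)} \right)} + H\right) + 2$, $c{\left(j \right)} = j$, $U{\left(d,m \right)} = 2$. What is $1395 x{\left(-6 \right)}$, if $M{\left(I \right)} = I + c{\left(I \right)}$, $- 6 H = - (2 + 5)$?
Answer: $\frac{19995}{2} \approx 9997.5$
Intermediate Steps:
$H = \frac{7}{6}$ ($H = - \frac{\left(-1\right) \left(2 + 5\right)}{6} = - \frac{\left(-1\right) 7}{6} = \left(- \frac{1}{6}\right) \left(-7\right) = \frac{7}{6} \approx 1.1667$)
$M{\left(I \right)} = 2 I$ ($M{\left(I \right)} = I + I = 2 I$)
$x{\left(R \right)} = \frac{43}{6}$ ($x{\left(R \right)} = \left(2 \cdot 2 + \frac{7}{6}\right) + 2 = \left(4 + \frac{7}{6}\right) + 2 = \frac{31}{6} + 2 = \frac{43}{6}$)
$1395 x{\left(-6 \right)} = 1395 \cdot \frac{43}{6} = \frac{19995}{2}$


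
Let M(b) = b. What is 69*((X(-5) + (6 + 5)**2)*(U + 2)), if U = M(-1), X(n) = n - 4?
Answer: 7728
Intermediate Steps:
X(n) = -4 + n
U = -1
69*((X(-5) + (6 + 5)**2)*(U + 2)) = 69*(((-4 - 5) + (6 + 5)**2)*(-1 + 2)) = 69*((-9 + 11**2)*1) = 69*((-9 + 121)*1) = 69*(112*1) = 69*112 = 7728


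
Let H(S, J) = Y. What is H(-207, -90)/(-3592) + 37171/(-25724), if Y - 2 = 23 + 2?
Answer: -33553195/23100152 ≈ -1.4525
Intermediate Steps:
Y = 27 (Y = 2 + (23 + 2) = 2 + 25 = 27)
H(S, J) = 27
H(-207, -90)/(-3592) + 37171/(-25724) = 27/(-3592) + 37171/(-25724) = 27*(-1/3592) + 37171*(-1/25724) = -27/3592 - 37171/25724 = -33553195/23100152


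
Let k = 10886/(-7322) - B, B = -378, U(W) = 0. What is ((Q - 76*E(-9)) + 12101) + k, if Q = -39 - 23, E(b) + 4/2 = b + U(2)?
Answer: 48513790/3661 ≈ 13252.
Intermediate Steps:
E(b) = -2 + b (E(b) = -2 + (b + 0) = -2 + b)
Q = -62
k = 1378415/3661 (k = 10886/(-7322) - 1*(-378) = 10886*(-1/7322) + 378 = -5443/3661 + 378 = 1378415/3661 ≈ 376.51)
((Q - 76*E(-9)) + 12101) + k = ((-62 - 76*(-2 - 9)) + 12101) + 1378415/3661 = ((-62 - 76*(-11)) + 12101) + 1378415/3661 = ((-62 + 836) + 12101) + 1378415/3661 = (774 + 12101) + 1378415/3661 = 12875 + 1378415/3661 = 48513790/3661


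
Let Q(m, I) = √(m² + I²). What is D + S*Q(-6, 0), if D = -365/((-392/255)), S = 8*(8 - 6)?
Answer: 130707/392 ≈ 333.44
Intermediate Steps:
S = 16 (S = 8*2 = 16)
D = 93075/392 (D = -365/((-392*1/255)) = -365/(-392/255) = -365*(-255/392) = 93075/392 ≈ 237.44)
Q(m, I) = √(I² + m²)
D + S*Q(-6, 0) = 93075/392 + 16*√(0² + (-6)²) = 93075/392 + 16*√(0 + 36) = 93075/392 + 16*√36 = 93075/392 + 16*6 = 93075/392 + 96 = 130707/392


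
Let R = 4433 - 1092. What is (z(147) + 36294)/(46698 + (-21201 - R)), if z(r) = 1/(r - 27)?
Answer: 4355281/2658720 ≈ 1.6381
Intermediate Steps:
z(r) = 1/(-27 + r)
R = 3341
(z(147) + 36294)/(46698 + (-21201 - R)) = (1/(-27 + 147) + 36294)/(46698 + (-21201 - 1*3341)) = (1/120 + 36294)/(46698 + (-21201 - 3341)) = (1/120 + 36294)/(46698 - 24542) = (4355281/120)/22156 = (4355281/120)*(1/22156) = 4355281/2658720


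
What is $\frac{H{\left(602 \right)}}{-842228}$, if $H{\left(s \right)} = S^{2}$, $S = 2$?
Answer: $- \frac{1}{210557} \approx -4.7493 \cdot 10^{-6}$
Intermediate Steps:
$H{\left(s \right)} = 4$ ($H{\left(s \right)} = 2^{2} = 4$)
$\frac{H{\left(602 \right)}}{-842228} = \frac{4}{-842228} = 4 \left(- \frac{1}{842228}\right) = - \frac{1}{210557}$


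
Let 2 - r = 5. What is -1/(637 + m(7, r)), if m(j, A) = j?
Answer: -1/644 ≈ -0.0015528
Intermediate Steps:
r = -3 (r = 2 - 1*5 = 2 - 5 = -3)
-1/(637 + m(7, r)) = -1/(637 + 7) = -1/644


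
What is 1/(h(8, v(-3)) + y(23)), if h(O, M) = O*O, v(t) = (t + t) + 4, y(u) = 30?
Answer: 1/94 ≈ 0.010638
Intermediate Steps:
v(t) = 4 + 2*t (v(t) = 2*t + 4 = 4 + 2*t)
h(O, M) = O**2
1/(h(8, v(-3)) + y(23)) = 1/(8**2 + 30) = 1/(64 + 30) = 1/94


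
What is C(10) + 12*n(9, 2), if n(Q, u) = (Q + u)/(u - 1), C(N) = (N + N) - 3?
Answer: 149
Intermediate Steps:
C(N) = -3 + 2*N (C(N) = 2*N - 3 = -3 + 2*N)
n(Q, u) = (Q + u)/(-1 + u)
C(10) + 12*n(9, 2) = (-3 + 2*10) + 12*((9 + 2)/(-1 + 2)) = (-3 + 20) + 12*(11/1) = 17 + 12*(1*11) = 17 + 12*11 = 17 + 132 = 149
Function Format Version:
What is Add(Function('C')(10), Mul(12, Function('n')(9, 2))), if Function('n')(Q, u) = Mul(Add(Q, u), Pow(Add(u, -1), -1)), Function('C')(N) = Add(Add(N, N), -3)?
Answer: 149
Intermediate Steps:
Function('C')(N) = Add(-3, Mul(2, N)) (Function('C')(N) = Add(Mul(2, N), -3) = Add(-3, Mul(2, N)))
Function('n')(Q, u) = Mul(Pow(Add(-1, u), -1), Add(Q, u)) (Function('n')(Q, u) = Mul(Add(Q, u), Pow(Add(-1, u), -1)) = Mul(Pow(Add(-1, u), -1), Add(Q, u)))
Add(Function('C')(10), Mul(12, Function('n')(9, 2))) = Add(Add(-3, Mul(2, 10)), Mul(12, Mul(Pow(Add(-1, 2), -1), Add(9, 2)))) = Add(Add(-3, 20), Mul(12, Mul(Pow(1, -1), 11))) = Add(17, Mul(12, Mul(1, 11))) = Add(17, Mul(12, 11)) = Add(17, 132) = 149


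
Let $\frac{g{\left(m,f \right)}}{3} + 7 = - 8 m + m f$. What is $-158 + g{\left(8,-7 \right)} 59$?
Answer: $-22637$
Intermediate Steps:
$g{\left(m,f \right)} = -21 - 24 m + 3 f m$ ($g{\left(m,f \right)} = -21 + 3 \left(- 8 m + m f\right) = -21 + 3 \left(- 8 m + f m\right) = -21 + \left(- 24 m + 3 f m\right) = -21 - 24 m + 3 f m$)
$-158 + g{\left(8,-7 \right)} 59 = -158 + \left(-21 - 192 + 3 \left(-7\right) 8\right) 59 = -158 + \left(-21 - 192 - 168\right) 59 = -158 - 22479 = -22637$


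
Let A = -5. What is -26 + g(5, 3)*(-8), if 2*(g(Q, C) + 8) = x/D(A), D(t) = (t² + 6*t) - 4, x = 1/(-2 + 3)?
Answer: 346/9 ≈ 38.444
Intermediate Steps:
x = 1 (x = 1/1 = 1)
D(t) = -4 + t² + 6*t
g(Q, C) = -145/18 (g(Q, C) = -8 + (1/(-4 + (-5)² + 6*(-5)))/2 = -8 + (1/(-4 + 25 - 30))/2 = -8 + (1/(-9))/2 = -8 + (1*(-⅑))/2 = -8 + (½)*(-⅑) = -8 - 1/18 = -145/18)
-26 + g(5, 3)*(-8) = -26 - 145/18*(-8) = -26 + 580/9 = 346/9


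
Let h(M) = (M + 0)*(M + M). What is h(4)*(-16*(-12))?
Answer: 6144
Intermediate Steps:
h(M) = 2*M² (h(M) = M*(2*M) = 2*M²)
h(4)*(-16*(-12)) = (2*4²)*(-16*(-12)) = (2*16)*192 = 32*192 = 6144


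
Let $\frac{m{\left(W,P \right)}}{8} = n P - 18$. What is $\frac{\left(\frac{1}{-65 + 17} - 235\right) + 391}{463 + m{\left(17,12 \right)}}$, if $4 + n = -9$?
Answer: $- \frac{7487}{44592} \approx -0.1679$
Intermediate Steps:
$n = -13$ ($n = -4 - 9 = -13$)
$m{\left(W,P \right)} = -144 - 104 P$ ($m{\left(W,P \right)} = 8 \left(- 13 P - 18\right) = 8 \left(-18 - 13 P\right) = -144 - 104 P$)
$\frac{\left(\frac{1}{-65 + 17} - 235\right) + 391}{463 + m{\left(17,12 \right)}} = \frac{\left(\frac{1}{-65 + 17} - 235\right) + 391}{463 - 1392} = \frac{\left(\frac{1}{-48} - 235\right) + 391}{463 - 1392} = \frac{\left(- \frac{1}{48} - 235\right) + 391}{463 - 1392} = \frac{- \frac{11281}{48} + 391}{-929} = \frac{7487}{48} \left(- \frac{1}{929}\right) = - \frac{7487}{44592}$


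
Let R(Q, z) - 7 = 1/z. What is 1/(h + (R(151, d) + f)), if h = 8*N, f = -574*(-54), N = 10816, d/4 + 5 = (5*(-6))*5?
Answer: 620/72869219 ≈ 8.5084e-6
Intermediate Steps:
d = -620 (d = -20 + 4*((5*(-6))*5) = -20 + 4*(-30*5) = -20 + 4*(-150) = -20 - 600 = -620)
R(Q, z) = 7 + 1/z
f = 30996
h = 86528 (h = 8*10816 = 86528)
1/(h + (R(151, d) + f)) = 1/(86528 + ((7 + 1/(-620)) + 30996)) = 1/(86528 + ((7 - 1/620) + 30996)) = 1/(86528 + (4339/620 + 30996)) = 1/(86528 + 19221859/620) = 1/(72869219/620) = 620/72869219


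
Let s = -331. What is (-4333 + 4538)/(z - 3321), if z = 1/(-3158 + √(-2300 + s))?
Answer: -6791435601365/110021267229832 + 205*I*√2631/110021267229832 ≈ -0.061728 + 9.5574e-11*I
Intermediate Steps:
z = 1/(-3158 + I*√2631) (z = 1/(-3158 + √(-2300 - 331)) = 1/(-3158 + √(-2631)) = 1/(-3158 + I*√2631) ≈ -0.00031657 - 5.142e-6*I)
(-4333 + 4538)/(z - 3321) = (-4333 + 4538)/((-3158/9975595 - I*√2631/9975595) - 3321) = 205/(-33128954153/9975595 - I*√2631/9975595)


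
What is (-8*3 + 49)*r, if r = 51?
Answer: 1275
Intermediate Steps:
(-8*3 + 49)*r = (-8*3 + 49)*51 = (-24 + 49)*51 = 25*51 = 1275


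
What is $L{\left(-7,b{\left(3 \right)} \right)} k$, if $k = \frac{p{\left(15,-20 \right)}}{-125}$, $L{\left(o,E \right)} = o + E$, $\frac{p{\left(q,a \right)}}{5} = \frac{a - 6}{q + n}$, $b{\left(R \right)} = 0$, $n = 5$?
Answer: $- \frac{91}{250} \approx -0.364$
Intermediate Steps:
$p{\left(q,a \right)} = \frac{5 \left(-6 + a\right)}{5 + q}$ ($p{\left(q,a \right)} = 5 \frac{a - 6}{q + 5} = 5 \frac{-6 + a}{5 + q} = \frac{5 \left(-6 + a\right)}{5 + q}$)
$L{\left(o,E \right)} = E + o$
$k = \frac{13}{250}$ ($k = \frac{5 \frac{1}{5 + 15} \left(-6 - 20\right)}{-125} = 5 \cdot \frac{1}{20} \left(-26\right) \left(- \frac{1}{125}\right) = \left(- \frac{13}{2}\right) \left(- \frac{1}{125}\right) = \frac{13}{250} \approx 0.052$)
$L{\left(-7,b{\left(3 \right)} \right)} k = \left(0 - 7\right) \frac{13}{250} = \left(-7\right) \frac{13}{250} = - \frac{91}{250}$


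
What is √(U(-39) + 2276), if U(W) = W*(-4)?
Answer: 8*√38 ≈ 49.315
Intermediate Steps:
U(W) = -4*W
√(U(-39) + 2276) = √(-4*(-39) + 2276) = √(156 + 2276) = √2432 = 8*√38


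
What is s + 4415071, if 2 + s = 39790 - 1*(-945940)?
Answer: 5400799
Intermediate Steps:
s = 985728 (s = -2 + (39790 - 1*(-945940)) = -2 + (39790 + 945940) = -2 + 985730 = 985728)
s + 4415071 = 985728 + 4415071 = 5400799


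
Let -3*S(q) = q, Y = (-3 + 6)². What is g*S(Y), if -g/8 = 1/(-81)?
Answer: -8/27 ≈ -0.29630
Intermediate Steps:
Y = 9 (Y = 3² = 9)
S(q) = -q/3
g = 8/81 (g = -8/(-81) = -8*(-1/81) = 8/81 ≈ 0.098765)
g*S(Y) = 8*(-⅓*9)/81 = (8/81)*(-3) = -8/27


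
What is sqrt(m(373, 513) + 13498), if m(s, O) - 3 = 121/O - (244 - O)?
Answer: sqrt(402655467)/171 ≈ 117.35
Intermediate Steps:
m(s, O) = -241 + O + 121/O (m(s, O) = 3 + (121/O - (244 - O)) = 3 + (121/O + (-244 + O)) = 3 + (-244 + O + 121/O) = -241 + O + 121/O)
sqrt(m(373, 513) + 13498) = sqrt((-241 + 513 + 121/513) + 13498) = sqrt(139657/513 + 13498) = sqrt(7064131/513) = sqrt(402655467)/171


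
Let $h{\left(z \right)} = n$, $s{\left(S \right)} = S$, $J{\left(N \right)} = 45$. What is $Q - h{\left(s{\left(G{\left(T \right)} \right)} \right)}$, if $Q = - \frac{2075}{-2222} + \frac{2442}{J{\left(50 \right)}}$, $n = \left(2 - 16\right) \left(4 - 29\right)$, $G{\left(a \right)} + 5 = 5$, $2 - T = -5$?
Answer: $- \frac{9825667}{33330} \approx -294.8$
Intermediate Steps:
$T = 7$ ($T = 2 - -5 = 2 + 5 = 7$)
$G{\left(a \right)} = 0$ ($G{\left(a \right)} = -5 + 5 = 0$)
$n = 350$ ($n = \left(-14\right) \left(-25\right) = 350$)
$h{\left(z \right)} = 350$
$Q = \frac{1839833}{33330}$ ($Q = - \frac{2075}{-2222} + \frac{2442}{45} = \left(-2075\right) \left(- \frac{1}{2222}\right) + 2442 \cdot \frac{1}{45} = \frac{2075}{2222} + \frac{814}{15} = \frac{1839833}{33330} \approx 55.201$)
$Q - h{\left(s{\left(G{\left(T \right)} \right)} \right)} = \frac{1839833}{33330} - 350 = - \frac{9825667}{33330}$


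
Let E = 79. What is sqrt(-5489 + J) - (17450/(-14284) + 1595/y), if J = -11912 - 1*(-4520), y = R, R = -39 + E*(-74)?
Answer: 1140693/764194 + I*sqrt(12881) ≈ 1.4927 + 113.49*I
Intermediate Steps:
R = -5885 (R = -39 + 79*(-74) = -39 - 5846 = -5885)
y = -5885
J = -7392 (J = -11912 + 4520 = -7392)
sqrt(-5489 + J) - (17450/(-14284) + 1595/y) = sqrt(-5489 - 7392) - (17450/(-14284) + 1595/(-5885)) = sqrt(-12881) - (17450*(-1/14284) + 1595*(-1/5885)) = I*sqrt(12881) - (-8725/7142 - 29/107) = I*sqrt(12881) - 1*(-1140693/764194) = I*sqrt(12881) + 1140693/764194 = 1140693/764194 + I*sqrt(12881)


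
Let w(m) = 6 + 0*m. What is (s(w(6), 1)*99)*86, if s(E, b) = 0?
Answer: 0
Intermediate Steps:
w(m) = 6 (w(m) = 6 + 0 = 6)
(s(w(6), 1)*99)*86 = (0*99)*86 = 0*86 = 0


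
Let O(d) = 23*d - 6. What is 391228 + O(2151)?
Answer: 440695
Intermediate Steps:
O(d) = -6 + 23*d
391228 + O(2151) = 391228 + (-6 + 23*2151) = 391228 + (-6 + 49473) = 391228 + 49467 = 440695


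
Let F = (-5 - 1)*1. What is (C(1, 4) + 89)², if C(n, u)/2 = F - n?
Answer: 5625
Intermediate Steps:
F = -6 (F = -6*1 = -6)
C(n, u) = -12 - 2*n (C(n, u) = 2*(-6 - n) = -12 - 2*n)
(C(1, 4) + 89)² = ((-12 - 2*1) + 89)² = ((-12 - 2) + 89)² = (-14 + 89)² = 75² = 5625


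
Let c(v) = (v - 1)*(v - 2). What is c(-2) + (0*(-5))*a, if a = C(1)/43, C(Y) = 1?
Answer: 12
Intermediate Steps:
c(v) = (-1 + v)*(-2 + v)
a = 1/43 ≈ 0.023256
c(-2) + (0*(-5))*a = (2 + (-2)² - 3*(-2)) + (0*(-5))*(1/43) = (2 + 4 + 6) + 0*(1/43) = 12 + 0 = 12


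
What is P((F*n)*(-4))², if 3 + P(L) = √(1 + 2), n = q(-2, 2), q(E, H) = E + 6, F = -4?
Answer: (3 - √3)² ≈ 1.6077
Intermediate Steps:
q(E, H) = 6 + E
n = 4 (n = 6 - 2 = 4)
P(L) = -3 + √3 (P(L) = -3 + √(1 + 2) = -3 + √3)
P((F*n)*(-4))² = (-3 + √3)²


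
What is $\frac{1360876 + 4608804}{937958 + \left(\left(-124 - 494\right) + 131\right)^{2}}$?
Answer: $\frac{5969680}{1175127} \approx 5.08$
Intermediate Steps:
$\frac{1360876 + 4608804}{937958 + \left(\left(-124 - 494\right) + 131\right)^{2}} = \frac{5969680}{937958 + \left(\left(-124 - 494\right) + 131\right)^{2}} = \frac{5969680}{937958 + \left(-618 + 131\right)^{2}} = \frac{5969680}{937958 + \left(-487\right)^{2}} = \frac{5969680}{937958 + 237169} = \frac{5969680}{1175127}$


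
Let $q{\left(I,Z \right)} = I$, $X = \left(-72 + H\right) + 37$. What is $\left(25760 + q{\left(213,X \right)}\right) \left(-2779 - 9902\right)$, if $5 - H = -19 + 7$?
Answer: $-329363613$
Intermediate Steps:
$H = 17$ ($H = 5 - \left(-19 + 7\right) = 5 - -12 = 5 + 12 = 17$)
$X = -18$ ($X = \left(-72 + 17\right) + 37 = -55 + 37 = -18$)
$\left(25760 + q{\left(213,X \right)}\right) \left(-2779 - 9902\right) = \left(25760 + 213\right) \left(-2779 - 9902\right) = 25973 \left(-2779 - 9902\right) = 25973 \left(-12681\right) = -329363613$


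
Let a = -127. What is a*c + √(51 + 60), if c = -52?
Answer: 6604 + √111 ≈ 6614.5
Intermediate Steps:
a*c + √(51 + 60) = -127*(-52) + √(51 + 60) = 6604 + √111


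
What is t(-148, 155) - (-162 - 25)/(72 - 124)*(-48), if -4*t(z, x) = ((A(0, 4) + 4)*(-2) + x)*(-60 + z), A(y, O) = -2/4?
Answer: 102292/13 ≈ 7868.6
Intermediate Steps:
A(y, O) = -1/2 (A(y, O) = -2*1/4 = -1/2)
t(z, x) = -(-60 + z)*(-7 + x)/4 (t(z, x) = -((-1/2 + 4)*(-2) + x)*(-60 + z)/4 = -((7/2)*(-2) + x)*(-60 + z)/4 = -(-7 + x)*(-60 + z)/4 = -(-60 + z)*(-7 + x)/4)
t(-148, 155) - (-162 - 25)/(72 - 124)*(-48) = (-105 + 15*155 + (7/4)*(-148) - 1/4*155*(-148)) - (-162 - 25)/(72 - 124)*(-48) = (-105 + 2325 - 259 + 5735) - (-187/(-52))*(-48) = 7696 - (-187*(-1/52))*(-48) = 7696 - 187*(-48)/52 = 7696 - 1*(-2244/13) = 7696 + 2244/13 = 102292/13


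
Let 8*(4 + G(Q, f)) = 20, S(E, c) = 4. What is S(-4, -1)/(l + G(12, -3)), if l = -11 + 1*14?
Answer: 8/3 ≈ 2.6667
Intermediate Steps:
l = 3 (l = -11 + 14 = 3)
G(Q, f) = -3/2 (G(Q, f) = -4 + (1/8)*20 = -4 + 5/2 = -3/2)
S(-4, -1)/(l + G(12, -3)) = 4/(3 - 3/2) = 4/(3/2) = (2/3)*4 = 8/3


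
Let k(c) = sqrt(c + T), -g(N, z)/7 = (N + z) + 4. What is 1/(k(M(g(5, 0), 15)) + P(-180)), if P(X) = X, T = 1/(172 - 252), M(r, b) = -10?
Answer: -1600/288089 - 4*I*sqrt(445)/864267 ≈ -0.0055538 - 9.7632e-5*I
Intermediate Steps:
g(N, z) = -28 - 7*N - 7*z (g(N, z) = -7*((N + z) + 4) = -7*(4 + N + z) = -28 - 7*N - 7*z)
T = -1/80 (T = 1/(-80) = -1/80 ≈ -0.012500)
k(c) = sqrt(-1/80 + c) (k(c) = sqrt(c - 1/80) = sqrt(-1/80 + c))
1/(k(M(g(5, 0), 15)) + P(-180)) = 1/(sqrt(-5 + 400*(-10))/20 - 180) = 1/(sqrt(-5 - 4000)/20 - 180) = 1/(sqrt(-4005)/20 - 180) = 1/((3*I*sqrt(445))/20 - 180) = 1/(3*I*sqrt(445)/20 - 180) = 1/(-180 + 3*I*sqrt(445)/20)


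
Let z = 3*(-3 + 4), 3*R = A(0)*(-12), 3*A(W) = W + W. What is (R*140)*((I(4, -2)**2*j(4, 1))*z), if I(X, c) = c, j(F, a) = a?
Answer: 0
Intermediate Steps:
A(W) = 2*W/3 (A(W) = (W + W)/3 = (2*W)/3 = 2*W/3)
R = 0 (R = (((2/3)*0)*(-12))/3 = (0*(-12))/3 = (1/3)*0 = 0)
z = 3 (z = 3*1 = 3)
(R*140)*((I(4, -2)**2*j(4, 1))*z) = (0*140)*(((-2)**2*1)*3) = 0*((4*1)*3) = 0*(4*3) = 0*12 = 0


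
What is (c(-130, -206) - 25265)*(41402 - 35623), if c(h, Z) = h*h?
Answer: -48341335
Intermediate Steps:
c(h, Z) = h²
(c(-130, -206) - 25265)*(41402 - 35623) = ((-130)² - 25265)*(41402 - 35623) = (16900 - 25265)*5779 = -8365*5779 = -48341335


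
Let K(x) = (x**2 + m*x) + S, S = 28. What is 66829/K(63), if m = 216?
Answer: 9547/2515 ≈ 3.7960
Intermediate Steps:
K(x) = 28 + x**2 + 216*x (K(x) = (x**2 + 216*x) + 28 = 28 + x**2 + 216*x)
66829/K(63) = 66829/(28 + 63**2 + 216*63) = 66829/(28 + 3969 + 13608) = 66829/17605 = 66829*(1/17605) = 9547/2515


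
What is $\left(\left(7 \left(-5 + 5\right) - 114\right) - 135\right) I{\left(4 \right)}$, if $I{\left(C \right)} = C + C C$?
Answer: $-4980$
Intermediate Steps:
$I{\left(C \right)} = C + C^{2}$
$\left(\left(7 \left(-5 + 5\right) - 114\right) - 135\right) I{\left(4 \right)} = \left(\left(7 \left(-5 + 5\right) - 114\right) - 135\right) 4 \left(1 + 4\right) = \left(\left(7 \cdot 0 - 114\right) - 135\right) 4 \cdot 5 = \left(\left(0 - 114\right) - 135\right) 20 = \left(-114 - 135\right) 20 = \left(-249\right) 20 = -4980$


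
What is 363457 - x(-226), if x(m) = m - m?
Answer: 363457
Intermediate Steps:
x(m) = 0
363457 - x(-226) = 363457 - 1*0 = 363457 + 0 = 363457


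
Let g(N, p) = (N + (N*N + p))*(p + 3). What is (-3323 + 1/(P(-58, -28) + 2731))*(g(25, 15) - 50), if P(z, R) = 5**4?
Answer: -33232921260/839 ≈ -3.9610e+7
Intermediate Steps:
P(z, R) = 625
g(N, p) = (3 + p)*(N + p + N**2) (g(N, p) = (N + (N**2 + p))*(3 + p) = (N + (p + N**2))*(3 + p) = (N + p + N**2)*(3 + p) = (3 + p)*(N + p + N**2))
(-3323 + 1/(P(-58, -28) + 2731))*(g(25, 15) - 50) = (-3323 + 1/(625 + 2731))*((15**2 + 3*25 + 3*15 + 3*25**2 + 25*15 + 15*25**2) - 50) = (-3323 + 1/3356)*((225 + 75 + 45 + 3*625 + 375 + 15*625) - 50) = (-3323 + 1/3356)*((225 + 75 + 45 + 1875 + 375 + 9375) - 50) = -11151987*(11970 - 50)/3356 = -11151987/3356*11920 = -33232921260/839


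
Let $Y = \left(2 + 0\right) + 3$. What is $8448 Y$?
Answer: $42240$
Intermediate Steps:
$Y = 5$ ($Y = 2 + 3 = 5$)
$8448 Y = 8448 \cdot 5 = 42240$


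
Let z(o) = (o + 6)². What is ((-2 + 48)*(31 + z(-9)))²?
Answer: 3385600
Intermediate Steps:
z(o) = (6 + o)²
((-2 + 48)*(31 + z(-9)))² = ((-2 + 48)*(31 + (6 - 9)²))² = (46*(31 + (-3)²))² = (46*(31 + 9))² = (46*40)² = 1840² = 3385600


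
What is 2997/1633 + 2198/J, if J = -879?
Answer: -954971/1435407 ≈ -0.66530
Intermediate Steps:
2997/1633 + 2198/J = 2997/1633 + 2198/(-879) = 2997*(1/1633) + 2198*(-1/879) = 2997/1633 - 2198/879 = -954971/1435407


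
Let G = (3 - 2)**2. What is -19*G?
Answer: -19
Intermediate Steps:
G = 1 (G = 1**2 = 1)
-19*G = -19*1 = -19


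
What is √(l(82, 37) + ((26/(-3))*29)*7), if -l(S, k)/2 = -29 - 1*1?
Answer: I*√15294/3 ≈ 41.223*I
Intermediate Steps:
l(S, k) = 60 (l(S, k) = -2*(-29 - 1*1) = -2*(-29 - 1) = -2*(-30) = 60)
√(l(82, 37) + ((26/(-3))*29)*7) = √(60 + ((26/(-3))*29)*7) = √(60 + ((26*(-⅓))*29)*7) = √(60 - 26/3*29*7) = √(60 - 754/3*7) = √(60 - 5278/3) = √(-5098/3) = I*√15294/3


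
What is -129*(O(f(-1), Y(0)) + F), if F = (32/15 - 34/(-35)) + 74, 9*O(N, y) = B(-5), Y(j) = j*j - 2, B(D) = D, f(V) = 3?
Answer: -1036859/105 ≈ -9874.8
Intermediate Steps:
Y(j) = -2 + j**2 (Y(j) = j**2 - 2 = -2 + j**2)
O(N, y) = -5/9 (O(N, y) = (1/9)*(-5) = -5/9)
F = 8096/105 (F = (32*(1/15) - 34*(-1/35)) + 74 = (32/15 + 34/35) + 74 = 326/105 + 74 = 8096/105 ≈ 77.105)
-129*(O(f(-1), Y(0)) + F) = -129*(-5/9 + 8096/105) = -129*24113/315 = -1036859/105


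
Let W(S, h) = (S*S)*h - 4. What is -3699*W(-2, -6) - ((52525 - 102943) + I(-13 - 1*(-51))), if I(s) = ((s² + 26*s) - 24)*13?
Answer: 122686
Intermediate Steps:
W(S, h) = -4 + h*S² (W(S, h) = S²*h - 4 = h*S² - 4 = -4 + h*S²)
I(s) = -312 + 13*s² + 338*s (I(s) = (-24 + s² + 26*s)*13 = -312 + 13*s² + 338*s)
-3699*W(-2, -6) - ((52525 - 102943) + I(-13 - 1*(-51))) = -3699*(-4 - 6*(-2)²) - ((52525 - 102943) + (-312 + 13*(-13 - 1*(-51))² + 338*(-13 - 1*(-51)))) = -3699*(-4 - 6*4) - (-50418 + (-312 + 13*(-13 + 51)² + 338*(-13 + 51))) = -3699*(-4 - 24) - (-50418 + (-312 + 13*38² + 338*38)) = -3699*(-28) - (-50418 + (-312 + 13*1444 + 12844)) = 103572 - (-50418 + (-312 + 18772 + 12844)) = 103572 - (-50418 + 31304) = 103572 - 1*(-19114) = 103572 + 19114 = 122686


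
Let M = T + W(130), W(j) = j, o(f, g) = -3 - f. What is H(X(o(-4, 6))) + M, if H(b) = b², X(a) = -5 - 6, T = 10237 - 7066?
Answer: 3422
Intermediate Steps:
T = 3171
M = 3301 (M = 3171 + 130 = 3301)
X(a) = -11
H(X(o(-4, 6))) + M = (-11)² + 3301 = 121 + 3301 = 3422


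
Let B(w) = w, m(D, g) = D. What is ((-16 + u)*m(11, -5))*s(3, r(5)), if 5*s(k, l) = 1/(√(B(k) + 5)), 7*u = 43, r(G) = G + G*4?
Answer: -759*√2/140 ≈ -7.6671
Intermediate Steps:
r(G) = 5*G (r(G) = G + 4*G = 5*G)
u = 43/7 (u = (⅐)*43 = 43/7 ≈ 6.1429)
s(k, l) = 1/(5*√(5 + k)) (s(k, l) = 1/(5*(√(k + 5))) = 1/(5*(√(5 + k))) = 1/(5*√(5 + k)))
((-16 + u)*m(11, -5))*s(3, r(5)) = ((-16 + 43/7)*11)*(1/(5*√(5 + 3))) = (-69/7*11)*(1/(5*√8)) = -759*√2/4/35 = -759*√2/140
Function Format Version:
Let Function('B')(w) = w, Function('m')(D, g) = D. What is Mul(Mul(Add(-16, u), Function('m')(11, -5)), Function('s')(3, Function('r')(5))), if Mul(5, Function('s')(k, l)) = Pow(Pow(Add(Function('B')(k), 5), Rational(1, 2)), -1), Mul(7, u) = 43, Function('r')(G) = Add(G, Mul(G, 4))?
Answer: Mul(Rational(-759, 140), Pow(2, Rational(1, 2))) ≈ -7.6671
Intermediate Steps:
Function('r')(G) = Mul(5, G) (Function('r')(G) = Add(G, Mul(4, G)) = Mul(5, G))
u = Rational(43, 7) (u = Mul(Rational(1, 7), 43) = Rational(43, 7) ≈ 6.1429)
Function('s')(k, l) = Mul(Rational(1, 5), Pow(Add(5, k), Rational(-1, 2))) (Function('s')(k, l) = Mul(Rational(1, 5), Pow(Pow(Add(k, 5), Rational(1, 2)), -1)) = Mul(Rational(1, 5), Pow(Pow(Add(5, k), Rational(1, 2)), -1)) = Mul(Rational(1, 5), Pow(Add(5, k), Rational(-1, 2))))
Mul(Mul(Add(-16, u), Function('m')(11, -5)), Function('s')(3, Function('r')(5))) = Mul(Mul(Add(-16, Rational(43, 7)), 11), Mul(Rational(1, 5), Pow(Add(5, 3), Rational(-1, 2)))) = Mul(Mul(Rational(-69, 7), 11), Mul(Rational(1, 5), Pow(8, Rational(-1, 2)))) = Mul(Rational(-759, 7), Mul(Rational(1, 5), Mul(Rational(1, 4), Pow(2, Rational(1, 2))))) = Mul(Rational(-759, 7), Mul(Rational(1, 20), Pow(2, Rational(1, 2)))) = Mul(Rational(-759, 140), Pow(2, Rational(1, 2)))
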